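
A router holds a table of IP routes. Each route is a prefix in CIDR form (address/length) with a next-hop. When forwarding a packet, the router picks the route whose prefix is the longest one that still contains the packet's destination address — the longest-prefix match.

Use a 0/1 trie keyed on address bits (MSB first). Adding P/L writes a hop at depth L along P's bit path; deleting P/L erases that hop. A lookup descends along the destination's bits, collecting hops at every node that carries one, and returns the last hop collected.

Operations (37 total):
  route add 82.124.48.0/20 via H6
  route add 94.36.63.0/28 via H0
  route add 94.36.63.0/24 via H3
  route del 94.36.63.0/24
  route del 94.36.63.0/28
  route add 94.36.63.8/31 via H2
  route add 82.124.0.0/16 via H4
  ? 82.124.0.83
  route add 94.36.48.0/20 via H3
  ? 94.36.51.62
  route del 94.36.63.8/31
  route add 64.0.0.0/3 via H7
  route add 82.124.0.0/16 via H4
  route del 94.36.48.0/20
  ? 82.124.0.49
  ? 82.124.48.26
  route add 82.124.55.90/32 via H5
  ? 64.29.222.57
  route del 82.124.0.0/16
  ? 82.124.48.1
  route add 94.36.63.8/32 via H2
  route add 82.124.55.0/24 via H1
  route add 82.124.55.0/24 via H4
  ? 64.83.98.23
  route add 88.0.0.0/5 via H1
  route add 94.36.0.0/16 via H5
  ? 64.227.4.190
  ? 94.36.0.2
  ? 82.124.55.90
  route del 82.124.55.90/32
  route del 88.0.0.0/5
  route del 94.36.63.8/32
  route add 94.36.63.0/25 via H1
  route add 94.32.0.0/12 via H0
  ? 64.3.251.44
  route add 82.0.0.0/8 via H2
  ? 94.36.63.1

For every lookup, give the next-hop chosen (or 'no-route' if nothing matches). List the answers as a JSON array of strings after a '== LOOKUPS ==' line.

Apply in order:
  add 82.124.48.0/20 -> H6 at depth 20
  add 94.36.63.0/28 -> H0 at depth 28
  add 94.36.63.0/24 -> H3 at depth 24
  del 94.36.63.0/24 (clear depth 24)
  del 94.36.63.0/28 (clear depth 28)
  add 94.36.63.8/31 -> H2 at depth 31
  add 82.124.0.0/16 -> H4 at depth 16
  ? 82.124.0.83  path d0:-→d1:-→d2:-→d3:-→d4:-→d5:-→d6:-→d7:-→d8:-→d9:-→d10:-→d11:-→d12:-→d13:-→d14:-→d15:-→d16:H4→d17:-→d18:-  best=H4
  add 94.36.48.0/20 -> H3 at depth 20
  ? 94.36.51.62  path d0:-→d1:-→d2:-→d3:-→d4:-→d5:-→d6:-→d7:-→d8:-→d9:-→d10:-→d11:-→d12:-→d13:-→d14:-→d15:-→d16:-→d17:-→d18:-→d19:-→d20:H3  best=H3
  del 94.36.63.8/31 (clear depth 31)
  add 64.0.0.0/3 -> H7 at depth 3
  add 82.124.0.0/16 -> H4 at depth 16
  del 94.36.48.0/20 (clear depth 20)
  ? 82.124.0.49  path d0:-→d1:-→d2:-→d3:H7→d4:-→d5:-→d6:-→d7:-→d8:-→d9:-→d10:-→d11:-→d12:-→d13:-→d14:-→d15:-→d16:H4→d17:-→d18:-  best=H4
  ? 82.124.48.26  path d0:-→d1:-→d2:-→d3:H7→d4:-→d5:-→d6:-→d7:-→d8:-→d9:-→d10:-→d11:-→d12:-→d13:-→d14:-→d15:-→d16:H4→d17:-→d18:-→d19:-→d20:H6  best=H6
  add 82.124.55.90/32 -> H5 at depth 32
  ? 64.29.222.57  path d0:-→d1:-→d2:-→d3:H7  best=H7
  del 82.124.0.0/16 (clear depth 16)
  ? 82.124.48.1  path d0:-→d1:-→d2:-→d3:H7→d4:-→d5:-→d6:-→d7:-→d8:-→d9:-→d10:-→d11:-→d12:-→d13:-→d14:-→d15:-→d16:-→d17:-→d18:-→d19:-→d20:H6→d21:-  best=H6
  add 94.36.63.8/32 -> H2 at depth 32
  add 82.124.55.0/24 -> H1 at depth 24
  add 82.124.55.0/24 -> H4 at depth 24
  ? 64.83.98.23  path d0:-→d1:-→d2:-→d3:H7  best=H7
  add 88.0.0.0/5 -> H1 at depth 5
  add 94.36.0.0/16 -> H5 at depth 16
  ? 64.227.4.190  path d0:-→d1:-→d2:-→d3:H7  best=H7
  ? 94.36.0.2  path d0:-→d1:-→d2:-→d3:H7→d4:-→d5:H1→d6:-→d7:-→d8:-→d9:-→d10:-→d11:-→d12:-→d13:-→d14:-→d15:-→d16:H5→d17:-→d18:-  best=H5
  ? 82.124.55.90  path d0:-→d1:-→d2:-→d3:H7→d4:-→d5:-→d6:-→d7:-→d8:-→d9:-→d10:-→d11:-→d12:-→d13:-→d14:-→d15:-→d16:-→d17:-→d18:-→d19:-→d20:H6→d21:-→d22:-→d23:-→d24:H4→d25:-→d26:-→d27:-→d28:-→d29:-→d30:-→d31:-→d32:H5  best=H5
  del 82.124.55.90/32 (clear depth 32)
  del 88.0.0.0/5 (clear depth 5)
  del 94.36.63.8/32 (clear depth 32)
  add 94.36.63.0/25 -> H1 at depth 25
  add 94.32.0.0/12 -> H0 at depth 12
  ? 64.3.251.44  path d0:-→d1:-→d2:-→d3:H7  best=H7
  add 82.0.0.0/8 -> H2 at depth 8
  ? 94.36.63.1  path d0:-→d1:-→d2:-→d3:H7→d4:-→d5:-→d6:-→d7:-→d8:-→d9:-→d10:-→d11:-→d12:H0→d13:-→d14:-→d15:-→d16:H5→d17:-→d18:-→d19:-→d20:-→d21:-→d22:-→d23:-→d24:-→d25:H1→d26:-→d27:-→d28:-  best=H1

== LOOKUPS ==
["H4","H3","H4","H6","H7","H6","H7","H7","H5","H5","H7","H1"]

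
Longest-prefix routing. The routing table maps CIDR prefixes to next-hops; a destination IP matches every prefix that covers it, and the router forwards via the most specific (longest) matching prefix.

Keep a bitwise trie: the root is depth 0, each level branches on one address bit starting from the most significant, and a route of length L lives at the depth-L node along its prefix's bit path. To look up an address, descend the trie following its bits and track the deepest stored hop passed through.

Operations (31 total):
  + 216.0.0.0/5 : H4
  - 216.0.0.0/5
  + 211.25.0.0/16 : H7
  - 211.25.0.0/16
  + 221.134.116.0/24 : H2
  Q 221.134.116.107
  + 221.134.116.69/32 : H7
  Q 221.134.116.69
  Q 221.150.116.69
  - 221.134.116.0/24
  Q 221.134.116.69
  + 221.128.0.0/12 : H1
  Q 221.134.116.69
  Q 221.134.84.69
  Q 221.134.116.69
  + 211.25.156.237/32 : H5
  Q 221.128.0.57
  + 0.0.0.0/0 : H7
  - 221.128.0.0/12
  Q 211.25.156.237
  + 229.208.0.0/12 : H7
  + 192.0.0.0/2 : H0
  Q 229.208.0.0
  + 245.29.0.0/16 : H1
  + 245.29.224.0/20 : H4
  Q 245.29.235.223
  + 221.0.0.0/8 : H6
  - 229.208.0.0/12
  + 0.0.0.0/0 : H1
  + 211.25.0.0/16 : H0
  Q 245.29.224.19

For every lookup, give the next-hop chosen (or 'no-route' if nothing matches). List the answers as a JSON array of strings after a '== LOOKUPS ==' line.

Apply in order:
  + 216.0.0.0/5 (H4) depth=5
  del 216.0.0.0/5 (clear depth 5)
  + 211.25.0.0/16 (H7) depth=16
  del 211.25.0.0/16 (clear depth 16)
  + 221.134.116.0/24 (H2) depth=24
  lookup 221.134.116.107: bits 110111011000011001110100 walk d0:-→d1:-→d2:-→d3:-→d4:-→d5:-→d6:-→d7:-→d8:-→d9:-→d10:-→d11:-→d12:-→d13:-→d14:-→d15:-→d16:-→d17:-→d18:-→d19:-→d20:-→d21:-→d22:-→d23:-→d24:H2 -> H2
  + 221.134.116.69/32 (H7) depth=32
  lookup 221.134.116.69: bits 11011101100001100111010001000101 walk d0:-→d1:-→d2:-→d3:-→d4:-→d5:-→d6:-→d7:-→d8:-→d9:-→d10:-→d11:-→d12:-→d13:-→d14:-→d15:-→d16:-→d17:-→d18:-→d19:-→d20:-→d21:-→d22:-→d23:-→d24:H2→d25:-→d26:-→d27:-→d28:-→d29:-→d30:-→d31:-→d32:H7 -> H7
  lookup 221.150.116.69: bits 11011101100 walk d0:-→d1:-→d2:-→d3:-→d4:-→d5:-→d6:-→d7:-→d8:-→d9:-→d10:-→d11:- -> no-route
  del 221.134.116.0/24 (clear depth 24)
  lookup 221.134.116.69: bits 11011101100001100111010001000101 walk d0:-→d1:-→d2:-→d3:-→d4:-→d5:-→d6:-→d7:-→d8:-→d9:-→d10:-→d11:-→d12:-→d13:-→d14:-→d15:-→d16:-→d17:-→d18:-→d19:-→d20:-→d21:-→d22:-→d23:-→d24:-→d25:-→d26:-→d27:-→d28:-→d29:-→d30:-→d31:-→d32:H7 -> H7
  + 221.128.0.0/12 (H1) depth=12
  lookup 221.134.116.69: bits 11011101100001100111010001000101 walk d0:-→d1:-→d2:-→d3:-→d4:-→d5:-→d6:-→d7:-→d8:-→d9:-→d10:-→d11:-→d12:H1→d13:-→d14:-→d15:-→d16:-→d17:-→d18:-→d19:-→d20:-→d21:-→d22:-→d23:-→d24:-→d25:-→d26:-→d27:-→d28:-→d29:-→d30:-→d31:-→d32:H7 -> H7
  lookup 221.134.84.69: bits 110111011000011001 walk d0:-→d1:-→d2:-→d3:-→d4:-→d5:-→d6:-→d7:-→d8:-→d9:-→d10:-→d11:-→d12:H1→d13:-→d14:-→d15:-→d16:-→d17:-→d18:- -> H1
  lookup 221.134.116.69: bits 11011101100001100111010001000101 walk d0:-→d1:-→d2:-→d3:-→d4:-→d5:-→d6:-→d7:-→d8:-→d9:-→d10:-→d11:-→d12:H1→d13:-→d14:-→d15:-→d16:-→d17:-→d18:-→d19:-→d20:-→d21:-→d22:-→d23:-→d24:-→d25:-→d26:-→d27:-→d28:-→d29:-→d30:-→d31:-→d32:H7 -> H7
  + 211.25.156.237/32 (H5) depth=32
  lookup 221.128.0.57: bits 1101110110000 walk d0:-→d1:-→d2:-→d3:-→d4:-→d5:-→d6:-→d7:-→d8:-→d9:-→d10:-→d11:-→d12:H1→d13:- -> H1
  + 0.0.0.0/0 (H7) depth=0
  del 221.128.0.0/12 (clear depth 12)
  lookup 211.25.156.237: bits 11010011000110011001110011101101 walk d0:H7→d1:-→d2:-→d3:-→d4:-→d5:-→d6:-→d7:-→d8:-→d9:-→d10:-→d11:-→d12:-→d13:-→d14:-→d15:-→d16:-→d17:-→d18:-→d19:-→d20:-→d21:-→d22:-→d23:-→d24:-→d25:-→d26:-→d27:-→d28:-→d29:-→d30:-→d31:-→d32:H5 -> H5
  + 229.208.0.0/12 (H7) depth=12
  + 192.0.0.0/2 (H0) depth=2
  lookup 229.208.0.0: bits 111001011101 walk d0:H7→d1:-→d2:H0→d3:-→d4:-→d5:-→d6:-→d7:-→d8:-→d9:-→d10:-→d11:-→d12:H7 -> H7
  + 245.29.0.0/16 (H1) depth=16
  + 245.29.224.0/20 (H4) depth=20
  lookup 245.29.235.223: bits 11110101000111011110 walk d0:H7→d1:-→d2:H0→d3:-→d4:-→d5:-→d6:-→d7:-→d8:-→d9:-→d10:-→d11:-→d12:-→d13:-→d14:-→d15:-→d16:H1→d17:-→d18:-→d19:-→d20:H4 -> H4
  + 221.0.0.0/8 (H6) depth=8
  del 229.208.0.0/12 (clear depth 12)
  + 0.0.0.0/0 (H1) depth=0
  + 211.25.0.0/16 (H0) depth=16
  lookup 245.29.224.19: bits 11110101000111011110 walk d0:H1→d1:-→d2:H0→d3:-→d4:-→d5:-→d6:-→d7:-→d8:-→d9:-→d10:-→d11:-→d12:-→d13:-→d14:-→d15:-→d16:H1→d17:-→d18:-→d19:-→d20:H4 -> H4

== LOOKUPS ==
["H2","H7","no-route","H7","H7","H1","H7","H1","H5","H7","H4","H4"]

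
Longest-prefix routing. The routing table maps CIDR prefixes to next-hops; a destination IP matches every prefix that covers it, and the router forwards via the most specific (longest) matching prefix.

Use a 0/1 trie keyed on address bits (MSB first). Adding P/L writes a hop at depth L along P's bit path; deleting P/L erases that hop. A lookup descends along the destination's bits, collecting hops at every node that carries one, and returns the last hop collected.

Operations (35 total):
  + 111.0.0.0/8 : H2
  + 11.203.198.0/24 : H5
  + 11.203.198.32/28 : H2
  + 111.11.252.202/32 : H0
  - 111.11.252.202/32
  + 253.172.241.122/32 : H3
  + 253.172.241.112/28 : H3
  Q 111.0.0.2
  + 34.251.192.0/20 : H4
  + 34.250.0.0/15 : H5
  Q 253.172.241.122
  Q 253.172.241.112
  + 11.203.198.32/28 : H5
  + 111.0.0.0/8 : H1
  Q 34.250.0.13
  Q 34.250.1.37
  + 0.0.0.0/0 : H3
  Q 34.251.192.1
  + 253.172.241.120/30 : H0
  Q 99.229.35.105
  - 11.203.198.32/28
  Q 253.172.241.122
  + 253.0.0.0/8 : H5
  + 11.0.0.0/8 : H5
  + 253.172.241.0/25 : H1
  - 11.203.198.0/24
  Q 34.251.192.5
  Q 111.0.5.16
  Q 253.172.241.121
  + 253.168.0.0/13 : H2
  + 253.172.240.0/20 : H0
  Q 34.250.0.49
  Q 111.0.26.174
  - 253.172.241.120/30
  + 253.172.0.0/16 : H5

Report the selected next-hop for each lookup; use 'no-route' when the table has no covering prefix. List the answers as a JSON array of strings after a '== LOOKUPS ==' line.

Apply in order:
  add 111.0.0.0/8 -> H2 at depth 8
  add 11.203.198.0/24 -> H5 at depth 24
  add 11.203.198.32/28 -> H2 at depth 28
  add 111.11.252.202/32 -> H0 at depth 32
  del 111.11.252.202/32 (clear depth 32)
  add 253.172.241.122/32 -> H3 at depth 32
  add 253.172.241.112/28 -> H3 at depth 28
  ? 111.0.0.2  path d0:-→d1:-→d2:-→d3:-→d4:-→d5:-→d6:-→d7:-→d8:H2→d9:-→d10:-→d11:-→d12:-  best=H2
  add 34.251.192.0/20 -> H4 at depth 20
  add 34.250.0.0/15 -> H5 at depth 15
  ? 253.172.241.122  path d0:-→d1:-→d2:-→d3:-→d4:-→d5:-→d6:-→d7:-→d8:-→d9:-→d10:-→d11:-→d12:-→d13:-→d14:-→d15:-→d16:-→d17:-→d18:-→d19:-→d20:-→d21:-→d22:-→d23:-→d24:-→d25:-→d26:-→d27:-→d28:H3→d29:-→d30:-→d31:-→d32:H3  best=H3
  ? 253.172.241.112  path d0:-→d1:-→d2:-→d3:-→d4:-→d5:-→d6:-→d7:-→d8:-→d9:-→d10:-→d11:-→d12:-→d13:-→d14:-→d15:-→d16:-→d17:-→d18:-→d19:-→d20:-→d21:-→d22:-→d23:-→d24:-→d25:-→d26:-→d27:-→d28:H3  best=H3
  add 11.203.198.32/28 -> H5 at depth 28
  add 111.0.0.0/8 -> H1 at depth 8
  ? 34.250.0.13  path d0:-→d1:-→d2:-→d3:-→d4:-→d5:-→d6:-→d7:-→d8:-→d9:-→d10:-→d11:-→d12:-→d13:-→d14:-→d15:H5  best=H5
  ? 34.250.1.37  path d0:-→d1:-→d2:-→d3:-→d4:-→d5:-→d6:-→d7:-→d8:-→d9:-→d10:-→d11:-→d12:-→d13:-→d14:-→d15:H5  best=H5
  add 0.0.0.0/0 -> H3 at depth 0
  ? 34.251.192.1  path d0:H3→d1:-→d2:-→d3:-→d4:-→d5:-→d6:-→d7:-→d8:-→d9:-→d10:-→d11:-→d12:-→d13:-→d14:-→d15:H5→d16:-→d17:-→d18:-→d19:-→d20:H4  best=H4
  add 253.172.241.120/30 -> H0 at depth 30
  ? 99.229.35.105  path d0:H3→d1:-→d2:-→d3:-→d4:-  best=H3
  del 11.203.198.32/28 (clear depth 28)
  ? 253.172.241.122  path d0:H3→d1:-→d2:-→d3:-→d4:-→d5:-→d6:-→d7:-→d8:-→d9:-→d10:-→d11:-→d12:-→d13:-→d14:-→d15:-→d16:-→d17:-→d18:-→d19:-→d20:-→d21:-→d22:-→d23:-→d24:-→d25:-→d26:-→d27:-→d28:H3→d29:-→d30:H0→d31:-→d32:H3  best=H3
  add 253.0.0.0/8 -> H5 at depth 8
  add 11.0.0.0/8 -> H5 at depth 8
  add 253.172.241.0/25 -> H1 at depth 25
  del 11.203.198.0/24 (clear depth 24)
  ? 34.251.192.5  path d0:H3→d1:-→d2:-→d3:-→d4:-→d5:-→d6:-→d7:-→d8:-→d9:-→d10:-→d11:-→d12:-→d13:-→d14:-→d15:H5→d16:-→d17:-→d18:-→d19:-→d20:H4  best=H4
  ? 111.0.5.16  path d0:H3→d1:-→d2:-→d3:-→d4:-→d5:-→d6:-→d7:-→d8:H1→d9:-→d10:-→d11:-→d12:-  best=H1
  ? 253.172.241.121  path d0:H3→d1:-→d2:-→d3:-→d4:-→d5:-→d6:-→d7:-→d8:H5→d9:-→d10:-→d11:-→d12:-→d13:-→d14:-→d15:-→d16:-→d17:-→d18:-→d19:-→d20:-→d21:-→d22:-→d23:-→d24:-→d25:H1→d26:-→d27:-→d28:H3→d29:-→d30:H0  best=H0
  add 253.168.0.0/13 -> H2 at depth 13
  add 253.172.240.0/20 -> H0 at depth 20
  ? 34.250.0.49  path d0:H3→d1:-→d2:-→d3:-→d4:-→d5:-→d6:-→d7:-→d8:-→d9:-→d10:-→d11:-→d12:-→d13:-→d14:-→d15:H5  best=H5
  ? 111.0.26.174  path d0:H3→d1:-→d2:-→d3:-→d4:-→d5:-→d6:-→d7:-→d8:H1→d9:-→d10:-→d11:-→d12:-  best=H1
  del 253.172.241.120/30 (clear depth 30)
  add 253.172.0.0/16 -> H5 at depth 16

== LOOKUPS ==
["H2","H3","H3","H5","H5","H4","H3","H3","H4","H1","H0","H5","H1"]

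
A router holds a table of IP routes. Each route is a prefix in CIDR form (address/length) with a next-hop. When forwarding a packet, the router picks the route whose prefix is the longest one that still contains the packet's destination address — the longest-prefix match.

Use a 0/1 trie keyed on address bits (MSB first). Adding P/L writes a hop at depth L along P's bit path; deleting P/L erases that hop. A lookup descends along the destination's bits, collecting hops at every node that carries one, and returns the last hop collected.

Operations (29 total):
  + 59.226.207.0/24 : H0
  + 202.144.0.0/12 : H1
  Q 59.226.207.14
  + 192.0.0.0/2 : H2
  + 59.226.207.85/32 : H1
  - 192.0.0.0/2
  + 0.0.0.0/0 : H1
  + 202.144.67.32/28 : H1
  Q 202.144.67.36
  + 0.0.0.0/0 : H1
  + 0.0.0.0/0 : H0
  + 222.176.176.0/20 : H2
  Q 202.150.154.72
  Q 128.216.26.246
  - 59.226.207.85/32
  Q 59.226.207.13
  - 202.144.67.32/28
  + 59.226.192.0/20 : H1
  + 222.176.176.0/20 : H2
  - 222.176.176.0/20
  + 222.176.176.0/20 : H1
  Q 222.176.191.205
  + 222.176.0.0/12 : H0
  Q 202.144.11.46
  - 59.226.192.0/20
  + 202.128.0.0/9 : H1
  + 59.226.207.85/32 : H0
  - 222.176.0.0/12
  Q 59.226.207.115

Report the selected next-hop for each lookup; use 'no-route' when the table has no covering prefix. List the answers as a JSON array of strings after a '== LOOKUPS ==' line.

Process each operation:
  + 59.226.207.0/24 (H0) depth=24
  + 202.144.0.0/12 (H1) depth=12
  lookup 59.226.207.14: bits 001110111110001011001111 walk d0:-→d1:-→d2:-→d3:-→d4:-→d5:-→d6:-→d7:-→d8:-→d9:-→d10:-→d11:-→d12:-→d13:-→d14:-→d15:-→d16:-→d17:-→d18:-→d19:-→d20:-→d21:-→d22:-→d23:-→d24:H0 -> H0
  + 192.0.0.0/2 (H2) depth=2
  + 59.226.207.85/32 (H1) depth=32
  del 192.0.0.0/2 (clear depth 2)
  + 0.0.0.0/0 (H1) depth=0
  + 202.144.67.32/28 (H1) depth=28
  lookup 202.144.67.36: bits 1100101010010000010000110010 walk d0:H1→d1:-→d2:-→d3:-→d4:-→d5:-→d6:-→d7:-→d8:-→d9:-→d10:-→d11:-→d12:H1→d13:-→d14:-→d15:-→d16:-→d17:-→d18:-→d19:-→d20:-→d21:-→d22:-→d23:-→d24:-→d25:-→d26:-→d27:-→d28:H1 -> H1
  + 0.0.0.0/0 (H1) depth=0
  + 0.0.0.0/0 (H0) depth=0
  + 222.176.176.0/20 (H2) depth=20
  lookup 202.150.154.72: bits 1100101010010 walk d0:H0→d1:-→d2:-→d3:-→d4:-→d5:-→d6:-→d7:-→d8:-→d9:-→d10:-→d11:-→d12:H1→d13:- -> H1
  lookup 128.216.26.246: bits 1 walk d0:H0→d1:- -> H0
  del 59.226.207.85/32 (clear depth 32)
  lookup 59.226.207.13: bits 0011101111100010110011110 walk d0:H0→d1:-→d2:-→d3:-→d4:-→d5:-→d6:-→d7:-→d8:-→d9:-→d10:-→d11:-→d12:-→d13:-→d14:-→d15:-→d16:-→d17:-→d18:-→d19:-→d20:-→d21:-→d22:-→d23:-→d24:H0→d25:- -> H0
  del 202.144.67.32/28 (clear depth 28)
  + 59.226.192.0/20 (H1) depth=20
  + 222.176.176.0/20 (H2) depth=20
  del 222.176.176.0/20 (clear depth 20)
  + 222.176.176.0/20 (H1) depth=20
  lookup 222.176.191.205: bits 11011110101100001011 walk d0:H0→d1:-→d2:-→d3:-→d4:-→d5:-→d6:-→d7:-→d8:-→d9:-→d10:-→d11:-→d12:-→d13:-→d14:-→d15:-→d16:-→d17:-→d18:-→d19:-→d20:H1 -> H1
  + 222.176.0.0/12 (H0) depth=12
  lookup 202.144.11.46: bits 11001010100100000 walk d0:H0→d1:-→d2:-→d3:-→d4:-→d5:-→d6:-→d7:-→d8:-→d9:-→d10:-→d11:-→d12:H1→d13:-→d14:-→d15:-→d16:-→d17:- -> H1
  del 59.226.192.0/20 (clear depth 20)
  + 202.128.0.0/9 (H1) depth=9
  + 59.226.207.85/32 (H0) depth=32
  del 222.176.0.0/12 (clear depth 12)
  lookup 59.226.207.115: bits 00111011111000101100111101 walk d0:H0→d1:-→d2:-→d3:-→d4:-→d5:-→d6:-→d7:-→d8:-→d9:-→d10:-→d11:-→d12:-→d13:-→d14:-→d15:-→d16:-→d17:-→d18:-→d19:-→d20:-→d21:-→d22:-→d23:-→d24:H0→d25:-→d26:- -> H0

== LOOKUPS ==
["H0","H1","H1","H0","H0","H1","H1","H0"]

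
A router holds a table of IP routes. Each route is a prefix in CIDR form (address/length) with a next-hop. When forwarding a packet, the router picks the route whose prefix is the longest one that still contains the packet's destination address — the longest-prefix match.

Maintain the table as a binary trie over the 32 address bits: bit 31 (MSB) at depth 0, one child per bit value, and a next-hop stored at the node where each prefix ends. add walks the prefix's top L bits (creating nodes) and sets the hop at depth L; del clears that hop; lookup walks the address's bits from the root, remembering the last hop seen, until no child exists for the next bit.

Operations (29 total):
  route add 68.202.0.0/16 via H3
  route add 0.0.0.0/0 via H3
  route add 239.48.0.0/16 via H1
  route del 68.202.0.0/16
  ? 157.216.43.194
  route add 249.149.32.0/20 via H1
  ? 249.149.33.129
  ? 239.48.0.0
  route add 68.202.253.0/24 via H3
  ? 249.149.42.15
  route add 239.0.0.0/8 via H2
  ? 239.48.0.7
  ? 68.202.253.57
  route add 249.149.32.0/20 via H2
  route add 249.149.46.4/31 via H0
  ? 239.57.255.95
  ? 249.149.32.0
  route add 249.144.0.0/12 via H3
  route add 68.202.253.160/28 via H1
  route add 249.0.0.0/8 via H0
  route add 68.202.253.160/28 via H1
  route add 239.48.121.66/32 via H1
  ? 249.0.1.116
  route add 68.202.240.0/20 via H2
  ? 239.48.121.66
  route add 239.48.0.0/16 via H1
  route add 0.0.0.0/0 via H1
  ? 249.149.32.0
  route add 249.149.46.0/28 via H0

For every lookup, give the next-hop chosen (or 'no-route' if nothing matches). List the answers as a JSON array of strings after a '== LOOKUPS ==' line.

Apply in order:
  add 68.202.0.0/16 -> H3 at depth 16
  add 0.0.0.0/0 -> H3 at depth 0
  add 239.48.0.0/16 -> H1 at depth 16
  - 68.202.0.0/16 clear@16
  ? 157.216.43.194  path d0:H3→d1:-  best=H3
  add 249.149.32.0/20 -> H1 at depth 20
  ? 249.149.33.129  path d0:H3→d1:-→d2:-→d3:-→d4:-→d5:-→d6:-→d7:-→d8:-→d9:-→d10:-→d11:-→d12:-→d13:-→d14:-→d15:-→d16:-→d17:-→d18:-→d19:-→d20:H1  best=H1
  ? 239.48.0.0  path d0:H3→d1:-→d2:-→d3:-→d4:-→d5:-→d6:-→d7:-→d8:-→d9:-→d10:-→d11:-→d12:-→d13:-→d14:-→d15:-→d16:H1  best=H1
  add 68.202.253.0/24 -> H3 at depth 24
  ? 249.149.42.15  path d0:H3→d1:-→d2:-→d3:-→d4:-→d5:-→d6:-→d7:-→d8:-→d9:-→d10:-→d11:-→d12:-→d13:-→d14:-→d15:-→d16:-→d17:-→d18:-→d19:-→d20:H1  best=H1
  add 239.0.0.0/8 -> H2 at depth 8
  ? 239.48.0.7  path d0:H3→d1:-→d2:-→d3:-→d4:-→d5:-→d6:-→d7:-→d8:H2→d9:-→d10:-→d11:-→d12:-→d13:-→d14:-→d15:-→d16:H1  best=H1
  ? 68.202.253.57  path d0:H3→d1:-→d2:-→d3:-→d4:-→d5:-→d6:-→d7:-→d8:-→d9:-→d10:-→d11:-→d12:-→d13:-→d14:-→d15:-→d16:-→d17:-→d18:-→d19:-→d20:-→d21:-→d22:-→d23:-→d24:H3  best=H3
  add 249.149.32.0/20 -> H2 at depth 20
  add 249.149.46.4/31 -> H0 at depth 31
  ? 239.57.255.95  path d0:H3→d1:-→d2:-→d3:-→d4:-→d5:-→d6:-→d7:-→d8:H2→d9:-→d10:-→d11:-→d12:-  best=H2
  ? 249.149.32.0  path d0:H3→d1:-→d2:-→d3:-→d4:-→d5:-→d6:-→d7:-→d8:-→d9:-→d10:-→d11:-→d12:-→d13:-→d14:-→d15:-→d16:-→d17:-→d18:-→d19:-→d20:H2  best=H2
  add 249.144.0.0/12 -> H3 at depth 12
  add 68.202.253.160/28 -> H1 at depth 28
  add 249.0.0.0/8 -> H0 at depth 8
  add 68.202.253.160/28 -> H1 at depth 28
  add 239.48.121.66/32 -> H1 at depth 32
  ? 249.0.1.116  path d0:H3→d1:-→d2:-→d3:-→d4:-→d5:-→d6:-→d7:-→d8:H0  best=H0
  add 68.202.240.0/20 -> H2 at depth 20
  ? 239.48.121.66  path d0:H3→d1:-→d2:-→d3:-→d4:-→d5:-→d6:-→d7:-→d8:H2→d9:-→d10:-→d11:-→d12:-→d13:-→d14:-→d15:-→d16:H1→d17:-→d18:-→d19:-→d20:-→d21:-→d22:-→d23:-→d24:-→d25:-→d26:-→d27:-→d28:-→d29:-→d30:-→d31:-→d32:H1  best=H1
  add 239.48.0.0/16 -> H1 at depth 16
  add 0.0.0.0/0 -> H1 at depth 0
  ? 249.149.32.0  path d0:H1→d1:-→d2:-→d3:-→d4:-→d5:-→d6:-→d7:-→d8:H0→d9:-→d10:-→d11:-→d12:H3→d13:-→d14:-→d15:-→d16:-→d17:-→d18:-→d19:-→d20:H2  best=H2
  add 249.149.46.0/28 -> H0 at depth 28

== LOOKUPS ==
["H3","H1","H1","H1","H1","H3","H2","H2","H0","H1","H2"]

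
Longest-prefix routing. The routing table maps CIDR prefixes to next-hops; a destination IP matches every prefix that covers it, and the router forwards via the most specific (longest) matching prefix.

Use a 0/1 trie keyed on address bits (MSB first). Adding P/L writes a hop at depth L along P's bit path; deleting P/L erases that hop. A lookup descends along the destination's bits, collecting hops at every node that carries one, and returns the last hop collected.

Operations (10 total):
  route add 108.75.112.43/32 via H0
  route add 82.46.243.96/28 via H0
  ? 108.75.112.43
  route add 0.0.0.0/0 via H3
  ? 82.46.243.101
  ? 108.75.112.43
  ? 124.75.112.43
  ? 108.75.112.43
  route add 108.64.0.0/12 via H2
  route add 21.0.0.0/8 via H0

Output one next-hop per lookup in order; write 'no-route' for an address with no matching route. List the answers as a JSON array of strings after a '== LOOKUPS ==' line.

Trace:
  + 108.75.112.43/32 (H0) depth=32
  + 82.46.243.96/28 (H0) depth=28
  ? 108.75.112.43  path d0:-→d1:-→d2:-→d3:-→d4:-→d5:-→d6:-→d7:-→d8:-→d9:-→d10:-→d11:-→d12:-→d13:-→d14:-→d15:-→d16:-→d17:-→d18:-→d19:-→d20:-→d21:-→d22:-→d23:-→d24:-→d25:-→d26:-→d27:-→d28:-→d29:-→d30:-→d31:-→d32:H0  best=H0
  + 0.0.0.0/0 (H3) depth=0
  ? 82.46.243.101  path d0:H3→d1:-→d2:-→d3:-→d4:-→d5:-→d6:-→d7:-→d8:-→d9:-→d10:-→d11:-→d12:-→d13:-→d14:-→d15:-→d16:-→d17:-→d18:-→d19:-→d20:-→d21:-→d22:-→d23:-→d24:-→d25:-→d26:-→d27:-→d28:H0  best=H0
  ? 108.75.112.43  path d0:H3→d1:-→d2:-→d3:-→d4:-→d5:-→d6:-→d7:-→d8:-→d9:-→d10:-→d11:-→d12:-→d13:-→d14:-→d15:-→d16:-→d17:-→d18:-→d19:-→d20:-→d21:-→d22:-→d23:-→d24:-→d25:-→d26:-→d27:-→d28:-→d29:-→d30:-→d31:-→d32:H0  best=H0
  ? 124.75.112.43  path d0:H3→d1:-→d2:-→d3:-  best=H3
  ? 108.75.112.43  path d0:H3→d1:-→d2:-→d3:-→d4:-→d5:-→d6:-→d7:-→d8:-→d9:-→d10:-→d11:-→d12:-→d13:-→d14:-→d15:-→d16:-→d17:-→d18:-→d19:-→d20:-→d21:-→d22:-→d23:-→d24:-→d25:-→d26:-→d27:-→d28:-→d29:-→d30:-→d31:-→d32:H0  best=H0
  + 108.64.0.0/12 (H2) depth=12
  + 21.0.0.0/8 (H0) depth=8

== LOOKUPS ==
["H0","H0","H0","H3","H0"]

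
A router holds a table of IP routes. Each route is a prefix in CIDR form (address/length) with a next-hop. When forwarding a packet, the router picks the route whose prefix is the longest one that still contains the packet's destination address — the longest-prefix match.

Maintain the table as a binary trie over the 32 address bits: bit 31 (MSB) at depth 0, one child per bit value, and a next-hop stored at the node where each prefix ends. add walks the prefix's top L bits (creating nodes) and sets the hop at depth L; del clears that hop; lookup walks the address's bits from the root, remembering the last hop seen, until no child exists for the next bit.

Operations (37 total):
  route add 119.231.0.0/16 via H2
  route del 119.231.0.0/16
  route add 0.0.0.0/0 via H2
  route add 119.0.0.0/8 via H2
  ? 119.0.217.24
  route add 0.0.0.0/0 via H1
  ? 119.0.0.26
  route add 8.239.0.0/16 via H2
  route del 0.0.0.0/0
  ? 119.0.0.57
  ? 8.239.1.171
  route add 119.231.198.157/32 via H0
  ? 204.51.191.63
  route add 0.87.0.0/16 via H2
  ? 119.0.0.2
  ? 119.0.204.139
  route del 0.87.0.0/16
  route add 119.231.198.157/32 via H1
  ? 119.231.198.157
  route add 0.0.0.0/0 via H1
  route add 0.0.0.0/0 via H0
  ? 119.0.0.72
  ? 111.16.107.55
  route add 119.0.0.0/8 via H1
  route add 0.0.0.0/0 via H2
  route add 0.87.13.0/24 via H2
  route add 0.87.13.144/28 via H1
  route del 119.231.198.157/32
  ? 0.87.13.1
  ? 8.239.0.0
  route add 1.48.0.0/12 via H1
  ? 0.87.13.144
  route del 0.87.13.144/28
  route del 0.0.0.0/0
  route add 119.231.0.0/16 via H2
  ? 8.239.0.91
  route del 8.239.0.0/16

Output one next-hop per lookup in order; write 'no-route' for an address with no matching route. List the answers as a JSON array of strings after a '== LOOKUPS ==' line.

Trace:
  add 119.231.0.0/16 -> H2 at depth 16
  - 119.231.0.0/16 clear@16
  add 0.0.0.0/0 -> H2 at depth 0
  add 119.0.0.0/8 -> H2 at depth 8
  lookup 119.0.217.24: bits 01110111 walk d0:H2→d1:-→d2:-→d3:-→d4:-→d5:-→d6:-→d7:-→d8:H2 -> H2
  add 0.0.0.0/0 -> H1 at depth 0
  lookup 119.0.0.26: bits 01110111 walk d0:H1→d1:-→d2:-→d3:-→d4:-→d5:-→d6:-→d7:-→d8:H2 -> H2
  add 8.239.0.0/16 -> H2 at depth 16
  - 0.0.0.0/0 clear@0
  lookup 119.0.0.57: bits 01110111 walk d0:-→d1:-→d2:-→d3:-→d4:-→d5:-→d6:-→d7:-→d8:H2 -> H2
  lookup 8.239.1.171: bits 0000100011101111 walk d0:-→d1:-→d2:-→d3:-→d4:-→d5:-→d6:-→d7:-→d8:-→d9:-→d10:-→d11:-→d12:-→d13:-→d14:-→d15:-→d16:H2 -> H2
  add 119.231.198.157/32 -> H0 at depth 32
  lookup 204.51.191.63: bits ε walk d0:- -> no-route
  add 0.87.0.0/16 -> H2 at depth 16
  lookup 119.0.0.2: bits 01110111 walk d0:-→d1:-→d2:-→d3:-→d4:-→d5:-→d6:-→d7:-→d8:H2 -> H2
  lookup 119.0.204.139: bits 01110111 walk d0:-→d1:-→d2:-→d3:-→d4:-→d5:-→d6:-→d7:-→d8:H2 -> H2
  - 0.87.0.0/16 clear@16
  add 119.231.198.157/32 -> H1 at depth 32
  lookup 119.231.198.157: bits 01110111111001111100011010011101 walk d0:-→d1:-→d2:-→d3:-→d4:-→d5:-→d6:-→d7:-→d8:H2→d9:-→d10:-→d11:-→d12:-→d13:-→d14:-→d15:-→d16:-→d17:-→d18:-→d19:-→d20:-→d21:-→d22:-→d23:-→d24:-→d25:-→d26:-→d27:-→d28:-→d29:-→d30:-→d31:-→d32:H1 -> H1
  add 0.0.0.0/0 -> H1 at depth 0
  add 0.0.0.0/0 -> H0 at depth 0
  lookup 119.0.0.72: bits 01110111 walk d0:H0→d1:-→d2:-→d3:-→d4:-→d5:-→d6:-→d7:-→d8:H2 -> H2
  lookup 111.16.107.55: bits 011 walk d0:H0→d1:-→d2:-→d3:- -> H0
  add 119.0.0.0/8 -> H1 at depth 8
  add 0.0.0.0/0 -> H2 at depth 0
  add 0.87.13.0/24 -> H2 at depth 24
  add 0.87.13.144/28 -> H1 at depth 28
  - 119.231.198.157/32 clear@32
  lookup 0.87.13.1: bits 000000000101011100001101 walk d0:H2→d1:-→d2:-→d3:-→d4:-→d5:-→d6:-→d7:-→d8:-→d9:-→d10:-→d11:-→d12:-→d13:-→d14:-→d15:-→d16:-→d17:-→d18:-→d19:-→d20:-→d21:-→d22:-→d23:-→d24:H2 -> H2
  lookup 8.239.0.0: bits 0000100011101111 walk d0:H2→d1:-→d2:-→d3:-→d4:-→d5:-→d6:-→d7:-→d8:-→d9:-→d10:-→d11:-→d12:-→d13:-→d14:-→d15:-→d16:H2 -> H2
  add 1.48.0.0/12 -> H1 at depth 12
  lookup 0.87.13.144: bits 0000000001010111000011011001 walk d0:H2→d1:-→d2:-→d3:-→d4:-→d5:-→d6:-→d7:-→d8:-→d9:-→d10:-→d11:-→d12:-→d13:-→d14:-→d15:-→d16:-→d17:-→d18:-→d19:-→d20:-→d21:-→d22:-→d23:-→d24:H2→d25:-→d26:-→d27:-→d28:H1 -> H1
  - 0.87.13.144/28 clear@28
  - 0.0.0.0/0 clear@0
  add 119.231.0.0/16 -> H2 at depth 16
  lookup 8.239.0.91: bits 0000100011101111 walk d0:-→d1:-→d2:-→d3:-→d4:-→d5:-→d6:-→d7:-→d8:-→d9:-→d10:-→d11:-→d12:-→d13:-→d14:-→d15:-→d16:H2 -> H2
  - 8.239.0.0/16 clear@16

== LOOKUPS ==
["H2","H2","H2","H2","no-route","H2","H2","H1","H2","H0","H2","H2","H1","H2"]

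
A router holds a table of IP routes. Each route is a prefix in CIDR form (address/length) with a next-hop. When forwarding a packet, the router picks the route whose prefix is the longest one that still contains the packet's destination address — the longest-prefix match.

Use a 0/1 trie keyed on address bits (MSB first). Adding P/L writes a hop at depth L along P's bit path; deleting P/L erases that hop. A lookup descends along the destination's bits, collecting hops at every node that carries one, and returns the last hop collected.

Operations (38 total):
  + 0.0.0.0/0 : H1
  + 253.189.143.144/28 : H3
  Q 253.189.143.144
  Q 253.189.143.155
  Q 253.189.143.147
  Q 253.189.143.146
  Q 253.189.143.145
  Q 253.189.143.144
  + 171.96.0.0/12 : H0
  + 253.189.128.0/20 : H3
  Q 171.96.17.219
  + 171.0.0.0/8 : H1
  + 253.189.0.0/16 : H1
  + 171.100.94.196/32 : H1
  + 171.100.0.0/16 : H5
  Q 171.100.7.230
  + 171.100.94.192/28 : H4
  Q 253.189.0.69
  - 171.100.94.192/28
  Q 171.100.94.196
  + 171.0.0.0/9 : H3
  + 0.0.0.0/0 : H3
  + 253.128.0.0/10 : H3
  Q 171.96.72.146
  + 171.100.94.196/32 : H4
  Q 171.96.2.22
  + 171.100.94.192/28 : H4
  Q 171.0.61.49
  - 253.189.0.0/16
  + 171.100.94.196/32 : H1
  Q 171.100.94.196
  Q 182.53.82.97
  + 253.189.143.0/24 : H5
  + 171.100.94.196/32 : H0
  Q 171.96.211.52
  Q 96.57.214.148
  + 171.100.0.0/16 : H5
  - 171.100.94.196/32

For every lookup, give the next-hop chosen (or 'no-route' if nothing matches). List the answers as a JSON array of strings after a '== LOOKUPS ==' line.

Trace:
  add 0.0.0.0/0 -> H1 at depth 0
  add 253.189.143.144/28 -> H3 at depth 28
  ? 253.189.143.144  path d0:H1→d1:-→d2:-→d3:-→d4:-→d5:-→d6:-→d7:-→d8:-→d9:-→d10:-→d11:-→d12:-→d13:-→d14:-→d15:-→d16:-→d17:-→d18:-→d19:-→d20:-→d21:-→d22:-→d23:-→d24:-→d25:-→d26:-→d27:-→d28:H3  best=H3
  ? 253.189.143.155  path d0:H1→d1:-→d2:-→d3:-→d4:-→d5:-→d6:-→d7:-→d8:-→d9:-→d10:-→d11:-→d12:-→d13:-→d14:-→d15:-→d16:-→d17:-→d18:-→d19:-→d20:-→d21:-→d22:-→d23:-→d24:-→d25:-→d26:-→d27:-→d28:H3  best=H3
  ? 253.189.143.147  path d0:H1→d1:-→d2:-→d3:-→d4:-→d5:-→d6:-→d7:-→d8:-→d9:-→d10:-→d11:-→d12:-→d13:-→d14:-→d15:-→d16:-→d17:-→d18:-→d19:-→d20:-→d21:-→d22:-→d23:-→d24:-→d25:-→d26:-→d27:-→d28:H3  best=H3
  ? 253.189.143.146  path d0:H1→d1:-→d2:-→d3:-→d4:-→d5:-→d6:-→d7:-→d8:-→d9:-→d10:-→d11:-→d12:-→d13:-→d14:-→d15:-→d16:-→d17:-→d18:-→d19:-→d20:-→d21:-→d22:-→d23:-→d24:-→d25:-→d26:-→d27:-→d28:H3  best=H3
  ? 253.189.143.145  path d0:H1→d1:-→d2:-→d3:-→d4:-→d5:-→d6:-→d7:-→d8:-→d9:-→d10:-→d11:-→d12:-→d13:-→d14:-→d15:-→d16:-→d17:-→d18:-→d19:-→d20:-→d21:-→d22:-→d23:-→d24:-→d25:-→d26:-→d27:-→d28:H3  best=H3
  ? 253.189.143.144  path d0:H1→d1:-→d2:-→d3:-→d4:-→d5:-→d6:-→d7:-→d8:-→d9:-→d10:-→d11:-→d12:-→d13:-→d14:-→d15:-→d16:-→d17:-→d18:-→d19:-→d20:-→d21:-→d22:-→d23:-→d24:-→d25:-→d26:-→d27:-→d28:H3  best=H3
  add 171.96.0.0/12 -> H0 at depth 12
  add 253.189.128.0/20 -> H3 at depth 20
  ? 171.96.17.219  path d0:H1→d1:-→d2:-→d3:-→d4:-→d5:-→d6:-→d7:-→d8:-→d9:-→d10:-→d11:-→d12:H0  best=H0
  add 171.0.0.0/8 -> H1 at depth 8
  add 253.189.0.0/16 -> H1 at depth 16
  add 171.100.94.196/32 -> H1 at depth 32
  add 171.100.0.0/16 -> H5 at depth 16
  ? 171.100.7.230  path d0:H1→d1:-→d2:-→d3:-→d4:-→d5:-→d6:-→d7:-→d8:H1→d9:-→d10:-→d11:-→d12:H0→d13:-→d14:-→d15:-→d16:H5→d17:-  best=H5
  add 171.100.94.192/28 -> H4 at depth 28
  ? 253.189.0.69  path d0:H1→d1:-→d2:-→d3:-→d4:-→d5:-→d6:-→d7:-→d8:-→d9:-→d10:-→d11:-→d12:-→d13:-→d14:-→d15:-→d16:H1  best=H1
  del 171.100.94.192/28 (clear depth 28)
  ? 171.100.94.196  path d0:H1→d1:-→d2:-→d3:-→d4:-→d5:-→d6:-→d7:-→d8:H1→d9:-→d10:-→d11:-→d12:H0→d13:-→d14:-→d15:-→d16:H5→d17:-→d18:-→d19:-→d20:-→d21:-→d22:-→d23:-→d24:-→d25:-→d26:-→d27:-→d28:-→d29:-→d30:-→d31:-→d32:H1  best=H1
  add 171.0.0.0/9 -> H3 at depth 9
  add 0.0.0.0/0 -> H3 at depth 0
  add 253.128.0.0/10 -> H3 at depth 10
  ? 171.96.72.146  path d0:H3→d1:-→d2:-→d3:-→d4:-→d5:-→d6:-→d7:-→d8:H1→d9:H3→d10:-→d11:-→d12:H0→d13:-  best=H0
  add 171.100.94.196/32 -> H4 at depth 32
  ? 171.96.2.22  path d0:H3→d1:-→d2:-→d3:-→d4:-→d5:-→d6:-→d7:-→d8:H1→d9:H3→d10:-→d11:-→d12:H0→d13:-  best=H0
  add 171.100.94.192/28 -> H4 at depth 28
  ? 171.0.61.49  path d0:H3→d1:-→d2:-→d3:-→d4:-→d5:-→d6:-→d7:-→d8:H1→d9:H3  best=H3
  del 253.189.0.0/16 (clear depth 16)
  add 171.100.94.196/32 -> H1 at depth 32
  ? 171.100.94.196  path d0:H3→d1:-→d2:-→d3:-→d4:-→d5:-→d6:-→d7:-→d8:H1→d9:H3→d10:-→d11:-→d12:H0→d13:-→d14:-→d15:-→d16:H5→d17:-→d18:-→d19:-→d20:-→d21:-→d22:-→d23:-→d24:-→d25:-→d26:-→d27:-→d28:H4→d29:-→d30:-→d31:-→d32:H1  best=H1
  ? 182.53.82.97  path d0:H3→d1:-→d2:-→d3:-  best=H3
  add 253.189.143.0/24 -> H5 at depth 24
  add 171.100.94.196/32 -> H0 at depth 32
  ? 171.96.211.52  path d0:H3→d1:-→d2:-→d3:-→d4:-→d5:-→d6:-→d7:-→d8:H1→d9:H3→d10:-→d11:-→d12:H0→d13:-  best=H0
  ? 96.57.214.148  path d0:H3  best=H3
  add 171.100.0.0/16 -> H5 at depth 16
  del 171.100.94.196/32 (clear depth 32)

== LOOKUPS ==
["H3","H3","H3","H3","H3","H3","H0","H5","H1","H1","H0","H0","H3","H1","H3","H0","H3"]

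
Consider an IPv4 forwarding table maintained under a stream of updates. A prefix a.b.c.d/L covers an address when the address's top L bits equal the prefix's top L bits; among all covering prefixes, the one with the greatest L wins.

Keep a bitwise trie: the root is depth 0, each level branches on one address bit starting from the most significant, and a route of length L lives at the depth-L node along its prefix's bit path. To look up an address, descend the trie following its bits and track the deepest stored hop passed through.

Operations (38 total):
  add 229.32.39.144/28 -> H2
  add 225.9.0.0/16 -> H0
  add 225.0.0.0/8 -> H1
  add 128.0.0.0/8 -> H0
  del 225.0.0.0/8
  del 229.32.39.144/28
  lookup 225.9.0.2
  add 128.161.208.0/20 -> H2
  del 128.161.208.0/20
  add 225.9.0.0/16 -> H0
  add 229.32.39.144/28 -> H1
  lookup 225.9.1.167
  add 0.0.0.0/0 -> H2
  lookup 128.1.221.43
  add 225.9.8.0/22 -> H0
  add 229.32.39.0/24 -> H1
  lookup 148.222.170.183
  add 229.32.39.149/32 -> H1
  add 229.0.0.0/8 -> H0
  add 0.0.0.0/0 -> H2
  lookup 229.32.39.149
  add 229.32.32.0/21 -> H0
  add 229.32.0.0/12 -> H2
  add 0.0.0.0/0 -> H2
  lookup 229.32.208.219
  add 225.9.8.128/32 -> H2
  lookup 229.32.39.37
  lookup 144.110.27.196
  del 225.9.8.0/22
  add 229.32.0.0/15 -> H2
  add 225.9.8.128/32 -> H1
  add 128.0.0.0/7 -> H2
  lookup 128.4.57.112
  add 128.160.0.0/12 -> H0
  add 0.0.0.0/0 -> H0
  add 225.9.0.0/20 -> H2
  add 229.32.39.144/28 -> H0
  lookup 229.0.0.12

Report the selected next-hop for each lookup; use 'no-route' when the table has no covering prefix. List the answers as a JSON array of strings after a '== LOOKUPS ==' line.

Apply in order:
  + 229.32.39.144/28 (H2) depth=28
  + 225.9.0.0/16 (H0) depth=16
  + 225.0.0.0/8 (H1) depth=8
  + 128.0.0.0/8 (H0) depth=8
  - 225.0.0.0/8 clear@8
  - 229.32.39.144/28 clear@28
  lookup 225.9.0.2: bits 1110000100001001 walk d0:-→d1:-→d2:-→d3:-→d4:-→d5:-→d6:-→d7:-→d8:-→d9:-→d10:-→d11:-→d12:-→d13:-→d14:-→d15:-→d16:H0 -> H0
  + 128.161.208.0/20 (H2) depth=20
  - 128.161.208.0/20 clear@20
  + 225.9.0.0/16 (H0) depth=16
  + 229.32.39.144/28 (H1) depth=28
  lookup 225.9.1.167: bits 1110000100001001 walk d0:-→d1:-→d2:-→d3:-→d4:-→d5:-→d6:-→d7:-→d8:-→d9:-→d10:-→d11:-→d12:-→d13:-→d14:-→d15:-→d16:H0 -> H0
  + 0.0.0.0/0 (H2) depth=0
  lookup 128.1.221.43: bits 10000000 walk d0:H2→d1:-→d2:-→d3:-→d4:-→d5:-→d6:-→d7:-→d8:H0 -> H0
  + 225.9.8.0/22 (H0) depth=22
  + 229.32.39.0/24 (H1) depth=24
  lookup 148.222.170.183: bits 100 walk d0:H2→d1:-→d2:-→d3:- -> H2
  + 229.32.39.149/32 (H1) depth=32
  + 229.0.0.0/8 (H0) depth=8
  + 0.0.0.0/0 (H2) depth=0
  lookup 229.32.39.149: bits 11100101001000000010011110010101 walk d0:H2→d1:-→d2:-→d3:-→d4:-→d5:-→d6:-→d7:-→d8:H0→d9:-→d10:-→d11:-→d12:-→d13:-→d14:-→d15:-→d16:-→d17:-→d18:-→d19:-→d20:-→d21:-→d22:-→d23:-→d24:H1→d25:-→d26:-→d27:-→d28:H1→d29:-→d30:-→d31:-→d32:H1 -> H1
  + 229.32.32.0/21 (H0) depth=21
  + 229.32.0.0/12 (H2) depth=12
  + 0.0.0.0/0 (H2) depth=0
  lookup 229.32.208.219: bits 1110010100100000 walk d0:H2→d1:-→d2:-→d3:-→d4:-→d5:-→d6:-→d7:-→d8:H0→d9:-→d10:-→d11:-→d12:H2→d13:-→d14:-→d15:-→d16:- -> H2
  + 225.9.8.128/32 (H2) depth=32
  lookup 229.32.39.37: bits 111001010010000000100111 walk d0:H2→d1:-→d2:-→d3:-→d4:-→d5:-→d6:-→d7:-→d8:H0→d9:-→d10:-→d11:-→d12:H2→d13:-→d14:-→d15:-→d16:-→d17:-→d18:-→d19:-→d20:-→d21:H0→d22:-→d23:-→d24:H1 -> H1
  lookup 144.110.27.196: bits 100 walk d0:H2→d1:-→d2:-→d3:- -> H2
  - 225.9.8.0/22 clear@22
  + 229.32.0.0/15 (H2) depth=15
  + 225.9.8.128/32 (H1) depth=32
  + 128.0.0.0/7 (H2) depth=7
  lookup 128.4.57.112: bits 10000000 walk d0:H2→d1:-→d2:-→d3:-→d4:-→d5:-→d6:-→d7:H2→d8:H0 -> H0
  + 128.160.0.0/12 (H0) depth=12
  + 0.0.0.0/0 (H0) depth=0
  + 225.9.0.0/20 (H2) depth=20
  + 229.32.39.144/28 (H0) depth=28
  lookup 229.0.0.12: bits 1110010100 walk d0:H0→d1:-→d2:-→d3:-→d4:-→d5:-→d6:-→d7:-→d8:H0→d9:-→d10:- -> H0

== LOOKUPS ==
["H0","H0","H0","H2","H1","H2","H1","H2","H0","H0"]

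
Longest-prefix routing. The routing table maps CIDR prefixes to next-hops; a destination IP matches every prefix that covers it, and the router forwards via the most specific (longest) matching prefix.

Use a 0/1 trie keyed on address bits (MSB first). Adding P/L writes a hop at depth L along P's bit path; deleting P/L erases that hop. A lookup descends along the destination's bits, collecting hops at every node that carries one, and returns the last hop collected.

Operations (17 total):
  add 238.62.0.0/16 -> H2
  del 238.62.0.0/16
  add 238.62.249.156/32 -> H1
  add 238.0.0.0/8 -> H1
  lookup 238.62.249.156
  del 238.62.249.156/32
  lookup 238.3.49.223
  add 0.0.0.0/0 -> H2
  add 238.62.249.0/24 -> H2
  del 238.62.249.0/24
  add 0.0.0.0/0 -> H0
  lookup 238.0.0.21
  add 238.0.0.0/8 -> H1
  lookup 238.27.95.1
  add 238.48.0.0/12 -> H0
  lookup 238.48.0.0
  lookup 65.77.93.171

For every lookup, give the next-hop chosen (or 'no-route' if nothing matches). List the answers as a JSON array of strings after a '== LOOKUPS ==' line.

Trace:
  + 238.62.0.0/16 (H2) depth=16
  - 238.62.0.0/16 clear@16
  + 238.62.249.156/32 (H1) depth=32
  + 238.0.0.0/8 (H1) depth=8
  lookup 238.62.249.156: bits 11101110001111101111100110011100 walk d0:-→d1:-→d2:-→d3:-→d4:-→d5:-→d6:-→d7:-→d8:H1→d9:-→d10:-→d11:-→d12:-→d13:-→d14:-→d15:-→d16:-→d17:-→d18:-→d19:-→d20:-→d21:-→d22:-→d23:-→d24:-→d25:-→d26:-→d27:-→d28:-→d29:-→d30:-→d31:-→d32:H1 -> H1
  - 238.62.249.156/32 clear@32
  lookup 238.3.49.223: bits 1110111000 walk d0:-→d1:-→d2:-→d3:-→d4:-→d5:-→d6:-→d7:-→d8:H1→d9:-→d10:- -> H1
  + 0.0.0.0/0 (H2) depth=0
  + 238.62.249.0/24 (H2) depth=24
  - 238.62.249.0/24 clear@24
  + 0.0.0.0/0 (H0) depth=0
  lookup 238.0.0.21: bits 1110111000 walk d0:H0→d1:-→d2:-→d3:-→d4:-→d5:-→d6:-→d7:-→d8:H1→d9:-→d10:- -> H1
  + 238.0.0.0/8 (H1) depth=8
  lookup 238.27.95.1: bits 1110111000 walk d0:H0→d1:-→d2:-→d3:-→d4:-→d5:-→d6:-→d7:-→d8:H1→d9:-→d10:- -> H1
  + 238.48.0.0/12 (H0) depth=12
  lookup 238.48.0.0: bits 111011100011 walk d0:H0→d1:-→d2:-→d3:-→d4:-→d5:-→d6:-→d7:-→d8:H1→d9:-→d10:-→d11:-→d12:H0 -> H0
  lookup 65.77.93.171: bits ε walk d0:H0 -> H0

== LOOKUPS ==
["H1","H1","H1","H1","H0","H0"]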